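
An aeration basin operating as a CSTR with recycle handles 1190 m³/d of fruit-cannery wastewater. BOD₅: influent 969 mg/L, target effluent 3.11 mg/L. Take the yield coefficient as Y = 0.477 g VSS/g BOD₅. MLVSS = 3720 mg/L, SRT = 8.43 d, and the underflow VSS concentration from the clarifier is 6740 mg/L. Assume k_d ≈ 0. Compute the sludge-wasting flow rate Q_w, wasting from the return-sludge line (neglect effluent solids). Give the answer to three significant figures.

V·X = Y·Q·ΔS·θ_c gives V = 0.477 × 1190 × (969 − 3.11) × 8.43 / 3720 = 1242 m³.
Q_w = (V·X)/(θ_c X_r) = 1242 × 3720 / (8.43 × 6740) = 81.35 m³/d.

Q_w ≈ 81.3 m³/d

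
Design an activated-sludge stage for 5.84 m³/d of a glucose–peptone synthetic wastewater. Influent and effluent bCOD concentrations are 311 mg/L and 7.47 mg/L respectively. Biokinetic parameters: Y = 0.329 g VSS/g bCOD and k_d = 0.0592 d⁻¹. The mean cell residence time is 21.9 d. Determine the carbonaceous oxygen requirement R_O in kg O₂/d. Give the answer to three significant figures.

R_O ≈ 1.41 kg O₂/d

Observed yield with endogenous decay: Y_obs = Y / (1 + k_d·θ_c) = 0.329 / (1 + 0.0592 × 21.9) = 0.329 / 2.296 = 0.1433 g VSS/g bCOD.
Q·(S₀ − S) = 5.84 × (311 − 7.47) × 10⁻³ = 1.773 kg/d removed.
Biomass synthesised: P_X = Y_obs × 1.773 = 0.2539 kg VSS/d.
Carbonaceous O₂ demand = substrate oxidised − cell-mass equivalent = 1.773 − 1.42 × 0.2539 = 1.412 kg O₂/d.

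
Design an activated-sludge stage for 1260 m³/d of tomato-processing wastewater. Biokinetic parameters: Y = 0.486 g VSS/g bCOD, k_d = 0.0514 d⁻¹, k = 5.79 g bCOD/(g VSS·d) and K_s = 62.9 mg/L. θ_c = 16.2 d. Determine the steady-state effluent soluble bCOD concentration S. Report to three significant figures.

S ≈ 2.63 mg/L

From the Monod/SRT balance for a CMAS, S = K_s·(1+k_d θ_c)/[θ_c·(Y k − k_d) − 1] = 62.9 × (1 + 0.0514 × 16.2) / [16.2 × (0.486 × 5.79 − 0.0514) − 1] = 115.3 / 43.75 = 2.635 mg/L.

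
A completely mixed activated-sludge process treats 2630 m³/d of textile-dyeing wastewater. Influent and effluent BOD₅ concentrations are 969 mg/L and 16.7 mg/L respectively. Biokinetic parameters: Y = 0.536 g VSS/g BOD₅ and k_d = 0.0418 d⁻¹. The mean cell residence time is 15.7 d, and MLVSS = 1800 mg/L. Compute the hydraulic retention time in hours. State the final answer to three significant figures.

Steady-state biomass mass balance: V·X·(1 + k_d·θ_c) = Y·Q·(S₀ − S)·θ_c, so V = 0.536 × 2630 × (969 − 16.7) × 15.7 / [1800 × (1 + 0.0418 × 15.7)] = 2.11×10^7 / 2981 = 7070 m³.
HRT = V/Q = 7070 m³ / 2630 m³·d⁻¹ = 2.688 d × 24 = 64.51 h.

τ ≈ 64.5 h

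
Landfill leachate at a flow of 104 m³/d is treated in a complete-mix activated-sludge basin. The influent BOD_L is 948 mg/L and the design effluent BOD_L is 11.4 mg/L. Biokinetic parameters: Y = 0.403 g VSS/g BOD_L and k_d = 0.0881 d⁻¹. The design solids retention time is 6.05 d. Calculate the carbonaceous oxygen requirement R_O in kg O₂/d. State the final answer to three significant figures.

R_O ≈ 61.0 kg O₂/d

Observed yield with endogenous decay: Y_obs = Y / (1 + k_d·θ_c) = 0.403 / (1 + 0.0881 × 6.05) = 0.403 / 1.533 = 0.2629 g VSS/g BOD_L.
Substrate removed = Q·(S₀ − S) = 104 m³/d × (948 − 11.4) g/m³ = 9.74×10^4 g/d = 97.41 kg/d.
Net sludge production P_X = 0.2629 × 97.41 = 25.61 kg VSS/d.
R_O = Q·(S₀ − S) − 1.42·P_X = 97.41 − 1.42 × 25.61 = 61.05 kg O₂/d.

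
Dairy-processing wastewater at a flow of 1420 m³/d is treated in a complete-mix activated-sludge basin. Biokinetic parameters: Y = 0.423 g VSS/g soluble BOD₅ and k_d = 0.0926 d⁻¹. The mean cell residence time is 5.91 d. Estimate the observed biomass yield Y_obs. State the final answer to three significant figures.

Y_obs ≈ 0.273 g VSS/g soluble BOD₅

Y_obs = Y / (1 + k_d θ_c) = 0.423 / (1 + 0.0926 × 5.91) = 0.423 / 1.547 = 0.2734.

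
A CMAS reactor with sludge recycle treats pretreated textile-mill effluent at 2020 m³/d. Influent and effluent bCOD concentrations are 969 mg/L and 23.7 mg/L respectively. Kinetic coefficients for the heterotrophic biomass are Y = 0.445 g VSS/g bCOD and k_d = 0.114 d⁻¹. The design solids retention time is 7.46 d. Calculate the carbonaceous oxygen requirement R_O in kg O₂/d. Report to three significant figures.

Observed yield with endogenous decay: Y_obs = Y / (1 + k_d·θ_c) = 0.445 / (1 + 0.114 × 7.46) = 0.445 / 1.850 = 0.2405 g VSS/g bCOD.
ΔS = 969 − 23.7 = 945.3 mg/L, so the substrate removal rate is 2020 × 945.3/1000 = 1910 kg bCOD/d.
P_X = Y_obs·Q·(S₀ − S) = 0.2405 × 1910 = 459.2 kg VSS/d.
Carbonaceous O₂ demand = substrate oxidised − cell-mass equivalent = 1910 − 1.42 × 459.2 = 1257 kg O₂/d.

R_O ≈ 1260 kg O₂/d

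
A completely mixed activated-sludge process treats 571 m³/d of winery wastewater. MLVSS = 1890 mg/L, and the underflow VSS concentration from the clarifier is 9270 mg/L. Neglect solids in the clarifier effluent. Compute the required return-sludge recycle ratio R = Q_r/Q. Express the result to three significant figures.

R = Q_r/Q = X/(X_r − X) = 1890 / (9270 − 1890) = 0.2561.

R ≈ 0.256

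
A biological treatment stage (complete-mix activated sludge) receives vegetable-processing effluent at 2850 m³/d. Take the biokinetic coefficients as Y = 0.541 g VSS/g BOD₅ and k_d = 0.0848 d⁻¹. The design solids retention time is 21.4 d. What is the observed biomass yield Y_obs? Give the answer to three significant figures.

The observed yield is Y_obs = Y/(1 + k_d·θ_c) = 0.541 / (1 + 0.0848 × 21.4) = 0.541 / 2.815 = 0.1922 g VSS per g BOD₅ removed.

Y_obs ≈ 0.192 g VSS/g BOD₅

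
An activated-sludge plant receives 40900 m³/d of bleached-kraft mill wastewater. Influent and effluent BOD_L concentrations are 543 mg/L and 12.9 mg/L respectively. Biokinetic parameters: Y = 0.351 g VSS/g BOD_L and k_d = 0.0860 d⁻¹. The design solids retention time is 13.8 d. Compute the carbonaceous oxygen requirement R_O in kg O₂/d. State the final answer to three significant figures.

R_O ≈ 16700 kg O₂/d

Correct the yield for decay: Y_obs = Y/(1 + k_d θ_c) = 0.351 / (1 + 0.0860 × 13.8) = 0.351 / 2.187 = 0.1605.
Mass of BOD_L removed per day: Q(S₀ − S) = 40900 × 530.1 g/m³ = 21681 kg/d.
P_X = Y_obs·Q·(S₀ − S) = 0.1605 × 21681 = 3480 kg VSS/d.
Carbonaceous O₂ demand = substrate oxidised − cell-mass equivalent = 21681 − 1.42 × 3480 = 16739 kg O₂/d.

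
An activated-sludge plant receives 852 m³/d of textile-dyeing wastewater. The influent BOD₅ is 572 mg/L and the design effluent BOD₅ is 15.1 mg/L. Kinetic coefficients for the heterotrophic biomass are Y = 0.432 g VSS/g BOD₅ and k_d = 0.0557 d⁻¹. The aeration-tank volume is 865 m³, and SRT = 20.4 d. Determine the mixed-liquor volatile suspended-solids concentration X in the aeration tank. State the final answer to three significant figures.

X ≈ 2260 mg/L

Solving the biomass balance for X: X = Y Q (S₀−S) θ_c / [V (1+k_d θ_c)] = 0.432 × 852 × (572 − 15.1) × 20.4 / [865 × (1 + 0.0557 × 20.4)] = 2263 mg/L.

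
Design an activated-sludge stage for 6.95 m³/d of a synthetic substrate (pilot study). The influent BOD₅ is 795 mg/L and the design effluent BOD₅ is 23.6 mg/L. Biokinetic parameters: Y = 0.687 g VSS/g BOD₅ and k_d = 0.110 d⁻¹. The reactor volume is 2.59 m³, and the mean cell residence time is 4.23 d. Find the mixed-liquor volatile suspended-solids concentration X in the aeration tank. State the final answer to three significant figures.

Solving the biomass balance for X: X = Y Q (S₀−S) θ_c / [V (1+k_d θ_c)] = 0.687 × 6.95 × (795 − 23.6) × 4.23 / [2.59 × (1 + 0.110 × 4.23)] = 4105 mg/L.

X ≈ 4110 mg/L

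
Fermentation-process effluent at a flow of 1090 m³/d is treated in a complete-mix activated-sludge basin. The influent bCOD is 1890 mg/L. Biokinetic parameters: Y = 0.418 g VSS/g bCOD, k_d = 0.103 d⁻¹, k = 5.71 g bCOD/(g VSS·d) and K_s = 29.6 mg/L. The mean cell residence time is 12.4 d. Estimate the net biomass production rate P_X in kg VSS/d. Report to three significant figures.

P_X ≈ 378 kg VSS/d

Effluent substrate depends only on kinetics and SRT: S = K_s(1 + k_d θ_c) / [θ_c(Yk − k_d) − 1] = 29.6 × (1 + 0.103 × 12.4) / [12.4 × (0.418 × 5.71 − 0.103) − 1] = 67.41 / 27.32 = 2.467 mg/L.
Correct the yield for decay: Y_obs = Y/(1 + k_d θ_c) = 0.418 / (1 + 0.103 × 12.4) = 0.418 / 2.277 = 0.1836.
ΔS = 1890 − 2.47 = 1888 mg/L, so the substrate removal rate is 1090 × 1888/1000 = 2057 kg bCOD/d.
Net biomass production P_X = Y_obs × Q·(S₀ − S) = 0.1836 × 2057 = 377.7 kg VSS/d.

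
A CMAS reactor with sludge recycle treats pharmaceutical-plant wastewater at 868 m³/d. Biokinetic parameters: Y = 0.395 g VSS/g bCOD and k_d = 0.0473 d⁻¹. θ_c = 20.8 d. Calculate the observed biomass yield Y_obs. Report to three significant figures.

Y_obs ≈ 0.199 g VSS/g bCOD

Correct the yield for decay: Y_obs = Y/(1 + k_d θ_c) = 0.395 / (1 + 0.0473 × 20.8) = 0.395 / 1.984 = 0.1991.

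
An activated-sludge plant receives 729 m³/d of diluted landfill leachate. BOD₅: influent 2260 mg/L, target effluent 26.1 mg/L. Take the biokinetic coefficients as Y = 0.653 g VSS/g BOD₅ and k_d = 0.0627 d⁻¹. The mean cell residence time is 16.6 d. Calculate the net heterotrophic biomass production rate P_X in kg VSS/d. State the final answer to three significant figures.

The observed yield is Y_obs = Y/(1 + k_d·θ_c) = 0.653 / (1 + 0.0627 × 16.6) = 0.653 / 2.041 = 0.3200 g VSS per g BOD₅ removed.
ΔS = 2260 − 26.1 = 2234 mg/L, so the substrate removal rate is 729 × 2234/1000 = 1629 kg BOD₅/d.
Biomass produced: P_X = Y_obs·Q·ΔS = 0.3200 × 1629 ≈ 521.1 kg VSS/d.

P_X ≈ 521 kg VSS/d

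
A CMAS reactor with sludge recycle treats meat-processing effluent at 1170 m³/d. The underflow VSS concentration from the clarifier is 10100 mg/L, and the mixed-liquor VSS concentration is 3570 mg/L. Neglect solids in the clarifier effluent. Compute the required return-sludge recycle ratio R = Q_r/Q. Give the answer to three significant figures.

R ≈ 0.547

R = Q_r/Q = X/(X_r − X) = 3570 / (10100 − 3570) = 0.5467.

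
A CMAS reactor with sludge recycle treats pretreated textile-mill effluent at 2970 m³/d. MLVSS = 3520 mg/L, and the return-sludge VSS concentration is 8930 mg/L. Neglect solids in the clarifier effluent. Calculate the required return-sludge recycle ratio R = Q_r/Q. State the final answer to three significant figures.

Mass balance around the secondary clarifier (neglecting effluent solids): R = X / (X_r − X) = 3520 / (8930 − 3520) = 0.6506.

R ≈ 0.651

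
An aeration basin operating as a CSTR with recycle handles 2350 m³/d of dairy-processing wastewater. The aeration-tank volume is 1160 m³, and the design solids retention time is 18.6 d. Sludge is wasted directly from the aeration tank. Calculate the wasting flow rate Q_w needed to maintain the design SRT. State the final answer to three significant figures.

For wasting at MLVSS concentration, Q_w = V/θ_c = 1160/18.6 = 62.37 m³/d.

Q_w ≈ 62.4 m³/d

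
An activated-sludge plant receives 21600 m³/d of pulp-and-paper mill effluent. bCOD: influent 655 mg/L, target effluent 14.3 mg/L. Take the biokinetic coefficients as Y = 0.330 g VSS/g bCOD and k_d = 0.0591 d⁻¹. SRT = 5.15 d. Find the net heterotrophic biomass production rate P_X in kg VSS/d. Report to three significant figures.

P_X ≈ 3500 kg VSS/d

Observed yield with endogenous decay: Y_obs = Y / (1 + k_d·θ_c) = 0.330 / (1 + 0.0591 × 5.15) = 0.330 / 1.304 = 0.2530 g VSS/g bCOD.
ΔS = 655 − 14.3 = 640.7 mg/L, so the substrate removal rate is 21600 × 640.7/1000 = 13839 kg bCOD/d.
So the net sludge growth is P_X = 0.2530 × 13839 = 3501 kg VSS/d.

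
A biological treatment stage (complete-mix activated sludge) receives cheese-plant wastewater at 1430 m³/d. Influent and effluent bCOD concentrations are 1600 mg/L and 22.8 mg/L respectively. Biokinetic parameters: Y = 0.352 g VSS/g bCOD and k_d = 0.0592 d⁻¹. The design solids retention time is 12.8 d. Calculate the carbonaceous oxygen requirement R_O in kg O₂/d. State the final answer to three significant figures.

Y_obs = Y / (1 + k_d θ_c) = 0.352 / (1 + 0.0592 × 12.8) = 0.352 / 1.758 = 0.2003.
ΔS = 1600 − 22.8 = 1577 mg/L, so the substrate removal rate is 1430 × 1577/1000 = 2255 kg bCOD/d.
Biomass synthesised: P_X = Y_obs × 2255 = 451.7 kg VSS/d.
R_O = Q·ΔS − 1.42 P_X = 2255 − 641.3 = 1614 kg O₂/d.

R_O ≈ 1610 kg O₂/d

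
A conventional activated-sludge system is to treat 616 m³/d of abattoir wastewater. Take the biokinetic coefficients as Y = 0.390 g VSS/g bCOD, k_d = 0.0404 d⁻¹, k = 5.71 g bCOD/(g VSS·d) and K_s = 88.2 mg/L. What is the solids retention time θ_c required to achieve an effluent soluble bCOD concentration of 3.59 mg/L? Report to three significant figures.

θ_c ≈ 21.4 d

At the target effluent, Y k S/(K_s+S) = 0.390×5.71×3.59/91.79 = 0.08710 d⁻¹.
Then 1/θ_c = μ − k_d = 0.08710 − 0.0404 = 0.04670 d⁻¹, giving θ_c = 21.41 d.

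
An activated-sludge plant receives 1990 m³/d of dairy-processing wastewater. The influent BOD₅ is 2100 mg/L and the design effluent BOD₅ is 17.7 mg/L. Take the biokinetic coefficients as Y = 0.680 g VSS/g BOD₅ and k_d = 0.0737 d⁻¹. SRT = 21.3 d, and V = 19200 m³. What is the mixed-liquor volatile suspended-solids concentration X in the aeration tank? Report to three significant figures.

X ≈ 1220 mg/L

Solving the biomass balance for X: X = Y Q (S₀−S) θ_c / [V (1+k_d θ_c)] = 0.680 × 1990 × (2100 − 17.7) × 21.3 / [19200 × (1 + 0.0737 × 21.3)] = 1216 mg/L.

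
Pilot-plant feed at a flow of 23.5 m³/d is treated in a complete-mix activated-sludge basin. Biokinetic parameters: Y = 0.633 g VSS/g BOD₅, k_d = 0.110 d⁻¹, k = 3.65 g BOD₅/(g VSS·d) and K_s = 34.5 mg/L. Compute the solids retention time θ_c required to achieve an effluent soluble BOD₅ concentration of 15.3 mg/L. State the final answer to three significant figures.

From 1/θ_c = Y·k·S/(K_s + S) − k_d: Y·k·S/(K_s+S) = 0.633 × 3.65 × 15.3 / (34.5 + 15.3) = 0.7098 d⁻¹.
θ_c = 1/(μ − k_d) = 1/(0.7098 − 0.110) = 1/0.5998 = 1.667 d.

θ_c ≈ 1.67 d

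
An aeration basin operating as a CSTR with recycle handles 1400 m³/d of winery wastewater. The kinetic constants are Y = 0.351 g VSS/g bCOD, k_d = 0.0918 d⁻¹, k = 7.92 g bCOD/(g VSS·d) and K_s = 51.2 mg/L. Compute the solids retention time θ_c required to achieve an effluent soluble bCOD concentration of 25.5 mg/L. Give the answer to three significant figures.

θ_c ≈ 1.20 d

From 1/θ_c = Y·k·S/(K_s + S) − k_d: Y·k·S/(K_s+S) = 0.351 × 7.92 × 25.5 / (51.2 + 25.5) = 0.9242 d⁻¹.
θ_c = 1/(μ − k_d) = 1/(0.9242 − 0.0918) = 1/0.8324 = 1.201 d.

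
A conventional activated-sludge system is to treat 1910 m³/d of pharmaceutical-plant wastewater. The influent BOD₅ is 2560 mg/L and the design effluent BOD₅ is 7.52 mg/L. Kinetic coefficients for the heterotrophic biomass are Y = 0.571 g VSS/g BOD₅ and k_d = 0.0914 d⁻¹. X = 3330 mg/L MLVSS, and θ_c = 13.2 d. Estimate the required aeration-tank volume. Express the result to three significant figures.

V ≈ 5000 m³

From the SRT design equation V = Y Q (S₀−S) θ_c / [X (1 + k_d θ_c)] = 0.571 × 1910 × (2560 − 7.52) × 13.2 / [3330 × (1 + 0.0914 × 13.2)] = 3.67×10^7 / 7348 = 5001 m³.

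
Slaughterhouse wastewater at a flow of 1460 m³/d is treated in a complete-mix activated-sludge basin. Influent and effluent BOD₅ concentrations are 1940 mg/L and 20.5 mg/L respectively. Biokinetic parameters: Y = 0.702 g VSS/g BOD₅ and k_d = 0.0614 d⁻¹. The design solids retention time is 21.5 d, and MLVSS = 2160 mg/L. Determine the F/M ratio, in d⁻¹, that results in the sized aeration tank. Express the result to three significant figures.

From the SRT design equation V = Y Q (S₀−S) θ_c / [X (1 + k_d θ_c)] = 0.702 × 1460 × (1940 − 20.5) × 21.5 / [2160 × (1 + 0.0614 × 21.5)] = 4.23×10^7 / 5011 = 8440 m³.
F/M = applied load / biomass = Q·S₀/(V·X) = 1460 × 1940 / (8440 × 2160) = 0.1554 d⁻¹.

F/M ≈ 0.155 d⁻¹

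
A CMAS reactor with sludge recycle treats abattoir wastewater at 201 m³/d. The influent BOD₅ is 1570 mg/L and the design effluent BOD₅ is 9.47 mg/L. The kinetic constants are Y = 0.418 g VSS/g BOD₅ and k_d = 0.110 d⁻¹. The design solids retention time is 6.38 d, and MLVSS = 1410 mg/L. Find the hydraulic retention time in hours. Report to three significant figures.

τ ≈ 41.6 h

From the SRT design equation V = Y Q (S₀−S) θ_c / [X (1 + k_d θ_c)] = 0.418 × 201 × (1570 − 9.47) × 6.38 / [1410 × (1 + 0.110 × 6.38)] = 8.36×10^5 / 2400 = 348.6 m³.
Hydraulic retention time τ = V/Q = 348.6 / 201 = 1.734 d = 41.62 h.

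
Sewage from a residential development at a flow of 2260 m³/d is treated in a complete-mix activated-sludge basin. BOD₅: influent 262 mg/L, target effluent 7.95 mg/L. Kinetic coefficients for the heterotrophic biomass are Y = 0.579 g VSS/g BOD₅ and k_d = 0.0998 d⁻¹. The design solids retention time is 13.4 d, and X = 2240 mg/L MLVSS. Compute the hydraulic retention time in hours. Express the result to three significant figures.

τ ≈ 9.04 h

Steady-state biomass mass balance: V·X·(1 + k_d·θ_c) = Y·Q·(S₀ − S)·θ_c, so V = 0.579 × 2260 × (262 − 7.95) × 13.4 / [2240 × (1 + 0.0998 × 13.4)] = 4.45×10^6 / 5236 = 850.8 m³.
Hydraulic retention time τ = V/Q = 850.8 / 2260 = 0.3765 d = 9.035 h.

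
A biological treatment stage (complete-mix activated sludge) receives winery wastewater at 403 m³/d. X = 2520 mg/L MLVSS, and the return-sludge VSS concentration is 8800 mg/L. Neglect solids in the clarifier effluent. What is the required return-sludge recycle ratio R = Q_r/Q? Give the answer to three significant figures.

R ≈ 0.401

Mass balance around the secondary clarifier (neglecting effluent solids): R = X / (X_r − X) = 2520 / (8800 − 2520) = 0.4013.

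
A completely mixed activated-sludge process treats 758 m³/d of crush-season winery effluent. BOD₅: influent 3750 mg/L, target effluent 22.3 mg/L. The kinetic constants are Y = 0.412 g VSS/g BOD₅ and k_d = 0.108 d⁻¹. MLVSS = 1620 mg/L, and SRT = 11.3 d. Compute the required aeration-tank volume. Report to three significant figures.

V ≈ 3660 m³

Steady-state biomass mass balance: V·X·(1 + k_d·θ_c) = Y·Q·(S₀ − S)·θ_c, so V = 0.412 × 758 × (3750 − 22.3) × 11.3 / [1620 × (1 + 0.108 × 11.3)] = 1.32×10^7 / 3597 = 3657 m³.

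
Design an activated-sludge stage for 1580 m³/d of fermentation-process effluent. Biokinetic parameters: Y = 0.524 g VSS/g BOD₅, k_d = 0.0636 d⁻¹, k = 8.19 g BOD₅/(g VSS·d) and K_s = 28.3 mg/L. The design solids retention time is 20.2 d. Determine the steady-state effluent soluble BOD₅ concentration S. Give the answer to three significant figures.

Effluent substrate depends only on kinetics and SRT: S = K_s(1 + k_d θ_c) / [θ_c(Yk − k_d) − 1] = 28.3 × (1 + 0.0636 × 20.2) / [20.2 × (0.524 × 8.19 − 0.0636) − 1] = 64.66 / 84.40 = 0.7660 mg/L.

S ≈ 0.766 mg/L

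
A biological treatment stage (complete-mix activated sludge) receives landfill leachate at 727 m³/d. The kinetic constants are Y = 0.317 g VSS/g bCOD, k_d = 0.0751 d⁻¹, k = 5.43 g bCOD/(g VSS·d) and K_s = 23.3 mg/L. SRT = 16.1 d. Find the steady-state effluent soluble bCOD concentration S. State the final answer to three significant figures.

From the Monod/SRT balance for a CMAS, S = K_s·(1+k_d θ_c)/[θ_c·(Y k − k_d) − 1] = 23.3 × (1 + 0.0751 × 16.1) / [16.1 × (0.317 × 5.43 − 0.0751) − 1] = 51.47 / 25.50 = 2.018 mg/L.

S ≈ 2.02 mg/L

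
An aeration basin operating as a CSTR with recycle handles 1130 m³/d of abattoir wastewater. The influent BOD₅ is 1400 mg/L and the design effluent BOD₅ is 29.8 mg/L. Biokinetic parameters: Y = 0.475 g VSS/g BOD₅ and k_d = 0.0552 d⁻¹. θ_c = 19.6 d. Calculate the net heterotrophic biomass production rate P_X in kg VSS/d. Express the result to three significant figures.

P_X ≈ 353 kg VSS/d

Observed yield with endogenous decay: Y_obs = Y / (1 + k_d·θ_c) = 0.475 / (1 + 0.0552 × 19.6) = 0.475 / 2.082 = 0.2282 g VSS/g BOD₅.
Mass of BOD₅ removed per day: Q(S₀ − S) = 1130 × 1370 g/m³ = 1548 kg/d.
Biomass produced: P_X = Y_obs·Q·ΔS = 0.2282 × 1548 ≈ 353.3 kg VSS/d.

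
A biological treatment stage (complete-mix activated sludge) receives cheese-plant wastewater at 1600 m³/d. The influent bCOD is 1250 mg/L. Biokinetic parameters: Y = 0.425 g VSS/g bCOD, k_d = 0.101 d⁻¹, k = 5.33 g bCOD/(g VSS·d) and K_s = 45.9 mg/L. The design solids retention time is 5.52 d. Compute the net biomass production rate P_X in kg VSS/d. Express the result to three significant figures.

P_X ≈ 543 kg VSS/d

For a completely mixed reactor with recycle the Lawrence–McCarty relation gives S = K_s·(1 + k_d·θ_c) / [θ_c·(Y·k − k_d) − 1] = 45.9 × (1 + 0.101 × 5.52) / [5.52 × (0.425 × 5.33 − 0.101) − 1] = 71.49 / 10.95 = 6.531 mg/L.
Y_obs = Y / (1 + k_d θ_c) = 0.425 / (1 + 0.101 × 5.52) = 0.425 / 1.558 = 0.2729.
Substrate removed = Q·(S₀ − S) = 1600 m³/d × (1250 − 6.53) g/m³ = 1.99×10^6 g/d = 1990 kg/d.
Net biomass production P_X = Y_obs × Q·(S₀ − S) = 0.2729 × 1990 = 542.9 kg VSS/d.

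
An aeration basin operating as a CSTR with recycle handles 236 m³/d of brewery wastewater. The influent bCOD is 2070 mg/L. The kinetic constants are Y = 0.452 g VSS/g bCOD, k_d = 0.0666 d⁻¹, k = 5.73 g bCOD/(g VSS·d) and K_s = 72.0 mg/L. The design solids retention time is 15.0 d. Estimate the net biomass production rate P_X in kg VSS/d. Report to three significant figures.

For a completely mixed reactor with recycle the Lawrence–McCarty relation gives S = K_s·(1 + k_d·θ_c) / [θ_c·(Y·k − k_d) − 1] = 72.0 × (1 + 0.0666 × 15.0) / [15.0 × (0.452 × 5.73 − 0.0666) − 1] = 143.9 / 36.85 = 3.906 mg/L.
Y_obs = Y / (1 + k_d θ_c) = 0.452 / (1 + 0.0666 × 15.0) = 0.452 / 1.999 = 0.2261.
Q·(S₀ − S) = 236 × (2070 − 3.91) × 10⁻³ = 487.6 kg/d removed.
So the net sludge growth is P_X = 0.2261 × 487.6 = 110.3 kg VSS/d.

P_X ≈ 110 kg VSS/d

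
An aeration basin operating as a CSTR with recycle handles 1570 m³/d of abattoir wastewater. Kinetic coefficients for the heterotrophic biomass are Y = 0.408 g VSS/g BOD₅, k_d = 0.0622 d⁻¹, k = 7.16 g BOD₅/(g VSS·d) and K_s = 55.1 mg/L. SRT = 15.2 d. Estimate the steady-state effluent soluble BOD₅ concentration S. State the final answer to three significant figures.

S ≈ 2.52 mg/L

Effluent substrate depends only on kinetics and SRT: S = K_s(1 + k_d θ_c) / [θ_c(Yk − k_d) − 1] = 55.1 × (1 + 0.0622 × 15.2) / [15.2 × (0.408 × 7.16 − 0.0622) − 1] = 107.2 / 42.46 = 2.525 mg/L.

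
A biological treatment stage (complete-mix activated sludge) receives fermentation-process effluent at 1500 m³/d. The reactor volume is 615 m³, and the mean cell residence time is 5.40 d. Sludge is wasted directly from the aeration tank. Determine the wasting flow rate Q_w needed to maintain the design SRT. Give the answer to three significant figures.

Q_w ≈ 114 m³/d

With mixed-liquor wasting, θ_c = V/Q_w, so Q_w = V/θ_c = 615.0/5.40 = 113.9 m³/d.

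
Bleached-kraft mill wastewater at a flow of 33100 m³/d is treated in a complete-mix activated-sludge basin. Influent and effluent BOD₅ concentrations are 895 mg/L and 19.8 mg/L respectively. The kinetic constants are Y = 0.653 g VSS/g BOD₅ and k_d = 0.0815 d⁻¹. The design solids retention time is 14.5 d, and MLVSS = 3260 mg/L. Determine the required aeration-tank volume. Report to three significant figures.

From the SRT design equation V = Y Q (S₀−S) θ_c / [X (1 + k_d θ_c)] = 0.653 × 33100 × (895 − 19.8) × 14.5 / [3260 × (1 + 0.0815 × 14.5)] = 2.74×10^8 / 7113 = 38565 m³.

V ≈ 38600 m³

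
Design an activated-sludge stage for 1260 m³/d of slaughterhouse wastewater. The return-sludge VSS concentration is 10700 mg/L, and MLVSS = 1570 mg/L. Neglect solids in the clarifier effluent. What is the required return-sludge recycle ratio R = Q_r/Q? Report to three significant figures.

Solids balance on the clarifier gives (1+R)X = R·X_r, so R = X/(X_r − X) = 1570 / (10700 − 1570) = 0.1720.

R ≈ 0.172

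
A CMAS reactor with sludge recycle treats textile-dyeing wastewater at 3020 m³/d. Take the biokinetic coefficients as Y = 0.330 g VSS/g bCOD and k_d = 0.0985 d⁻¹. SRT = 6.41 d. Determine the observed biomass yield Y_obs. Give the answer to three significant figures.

Y_obs ≈ 0.202 g VSS/g bCOD

Observed yield with endogenous decay: Y_obs = Y / (1 + k_d·θ_c) = 0.330 / (1 + 0.0985 × 6.41) = 0.330 / 1.631 = 0.2023 g VSS/g bCOD.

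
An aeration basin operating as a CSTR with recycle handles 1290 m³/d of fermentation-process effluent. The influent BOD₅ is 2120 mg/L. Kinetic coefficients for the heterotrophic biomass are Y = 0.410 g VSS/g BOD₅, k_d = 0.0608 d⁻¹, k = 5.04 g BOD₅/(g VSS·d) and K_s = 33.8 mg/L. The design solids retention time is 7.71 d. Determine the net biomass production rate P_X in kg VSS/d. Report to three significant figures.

P_X ≈ 762 kg VSS/d

Effluent substrate depends only on kinetics and SRT: S = K_s(1 + k_d θ_c) / [θ_c(Yk − k_d) − 1] = 33.8 × (1 + 0.0608 × 7.71) / [7.71 × (0.410 × 5.04 − 0.0608) − 1] = 49.64 / 14.46 = 3.432 mg/L.
Y_obs = Y / (1 + k_d θ_c) = 0.410 / (1 + 0.0608 × 7.71) = 0.410 / 1.469 = 0.2791.
Substrate removed = Q·(S₀ − S) = 1290 m³/d × (2120 − 3.43) g/m³ = 2.73×10^6 g/d = 2730 kg/d.
Biomass produced: P_X = Y_obs·Q·ΔS = 0.2791 × 2730 ≈ 762.2 kg VSS/d.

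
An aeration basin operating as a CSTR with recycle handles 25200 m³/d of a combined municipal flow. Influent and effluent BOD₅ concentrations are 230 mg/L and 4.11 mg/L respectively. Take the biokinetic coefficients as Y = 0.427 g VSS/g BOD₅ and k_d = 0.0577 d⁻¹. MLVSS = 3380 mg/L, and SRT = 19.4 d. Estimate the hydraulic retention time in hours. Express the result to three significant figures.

τ ≈ 6.27 h

From the SRT design equation V = Y Q (S₀−S) θ_c / [X (1 + k_d θ_c)] = 0.427 × 25200 × (230 − 4.11) × 19.4 / [3380 × (1 + 0.0577 × 19.4)] = 4.72×10^7 / 7164 = 6583 m³.
τ = V/Q = 6583/25200 = 0.2612 d, or 6.269 h.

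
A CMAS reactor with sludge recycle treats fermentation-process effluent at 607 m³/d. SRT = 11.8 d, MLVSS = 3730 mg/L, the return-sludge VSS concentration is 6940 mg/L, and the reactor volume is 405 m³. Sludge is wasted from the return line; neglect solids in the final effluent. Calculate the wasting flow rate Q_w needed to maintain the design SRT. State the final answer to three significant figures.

θ_c = V·X/(Q_w·X_r) when wasting from the recycle, so Q_w = V·X/(θ_c·X_r) = 405.0 × 3730 / (11.8 × 6940) = 18.45 m³/d.

Q_w ≈ 18.4 m³/d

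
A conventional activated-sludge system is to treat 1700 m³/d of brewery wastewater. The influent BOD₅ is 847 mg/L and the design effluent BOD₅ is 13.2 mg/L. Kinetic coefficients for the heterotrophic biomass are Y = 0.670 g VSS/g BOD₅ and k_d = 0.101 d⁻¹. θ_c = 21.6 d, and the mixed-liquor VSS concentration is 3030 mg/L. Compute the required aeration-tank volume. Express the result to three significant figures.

Rearranging the biomass balance for a CMAS with decay, V = Y·Q·ΔS·θ_c / [X·(1+k_d θ_c)] = 0.670 × 1700 × (847 − 13.2) × 21.6 / [3030 × (1 + 0.101 × 21.6)] = 2.05×10^7 / 9640 = 2128 m³.

V ≈ 2130 m³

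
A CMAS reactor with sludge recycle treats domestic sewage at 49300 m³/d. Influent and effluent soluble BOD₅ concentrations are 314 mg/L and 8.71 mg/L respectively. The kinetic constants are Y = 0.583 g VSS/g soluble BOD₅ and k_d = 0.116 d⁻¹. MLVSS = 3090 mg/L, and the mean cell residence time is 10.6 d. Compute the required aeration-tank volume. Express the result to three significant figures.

Steady-state biomass mass balance: V·X·(1 + k_d·θ_c) = Y·Q·(S₀ − S)·θ_c, so V = 0.583 × 49300 × (314 − 8.71) × 10.6 / [3090 × (1 + 0.116 × 10.6)] = 9.3×10^7 / 6889 = 13500 m³.

V ≈ 13500 m³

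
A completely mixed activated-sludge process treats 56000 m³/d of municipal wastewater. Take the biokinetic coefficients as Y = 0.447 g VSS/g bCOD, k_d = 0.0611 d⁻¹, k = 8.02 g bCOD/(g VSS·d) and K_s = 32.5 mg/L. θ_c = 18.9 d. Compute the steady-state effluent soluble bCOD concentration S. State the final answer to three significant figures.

S ≈ 1.07 mg/L

For a completely mixed reactor with recycle the Lawrence–McCarty relation gives S = K_s·(1 + k_d·θ_c) / [θ_c·(Y·k − k_d) − 1] = 32.5 × (1 + 0.0611 × 18.9) / [18.9 × (0.447 × 8.02 − 0.0611) − 1] = 70.03 / 65.60 = 1.068 mg/L.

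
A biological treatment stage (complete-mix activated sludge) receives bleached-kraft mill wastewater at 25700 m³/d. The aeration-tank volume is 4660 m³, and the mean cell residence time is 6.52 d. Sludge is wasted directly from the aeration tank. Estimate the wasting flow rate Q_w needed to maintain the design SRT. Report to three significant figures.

With mixed-liquor wasting, θ_c = V/Q_w, so Q_w = V/θ_c = 4660/6.52 = 714.7 m³/d.

Q_w ≈ 715 m³/d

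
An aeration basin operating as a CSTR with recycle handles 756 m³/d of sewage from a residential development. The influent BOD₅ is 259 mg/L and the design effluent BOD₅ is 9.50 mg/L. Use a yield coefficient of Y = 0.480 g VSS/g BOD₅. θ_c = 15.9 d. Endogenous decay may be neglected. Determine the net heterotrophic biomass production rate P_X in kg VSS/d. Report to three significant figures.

P_X ≈ 90.5 kg VSS/d

Since k_d ≈ 0, Y_obs = Y = 0.480 g VSS/g BOD₅.
Q·(S₀ − S) = 756 × (259 − 9.50) × 10⁻³ = 188.6 kg/d removed.
Net biomass production P_X = Y_obs × Q·(S₀ − S) = 0.4800 × 188.6 = 90.54 kg VSS/d.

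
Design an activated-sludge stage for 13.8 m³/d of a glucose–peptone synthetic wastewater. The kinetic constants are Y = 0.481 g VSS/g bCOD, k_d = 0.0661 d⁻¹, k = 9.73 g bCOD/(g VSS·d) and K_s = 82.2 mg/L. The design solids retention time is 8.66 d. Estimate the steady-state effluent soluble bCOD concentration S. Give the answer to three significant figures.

S ≈ 3.32 mg/L

Effluent substrate depends only on kinetics and SRT: S = K_s(1 + k_d θ_c) / [θ_c(Yk − k_d) − 1] = 82.2 × (1 + 0.0661 × 8.66) / [8.66 × (0.481 × 9.73 − 0.0661) − 1] = 129.3 / 38.96 = 3.318 mg/L.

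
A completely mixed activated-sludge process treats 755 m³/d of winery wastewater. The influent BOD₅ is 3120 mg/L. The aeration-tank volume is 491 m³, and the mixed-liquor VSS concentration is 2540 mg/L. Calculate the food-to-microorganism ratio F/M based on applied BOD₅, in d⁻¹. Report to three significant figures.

F/M ≈ 1.89 d⁻¹

F/M = Q·S₀ / (V·X) = 755 × 3120 / (491.0 × 2540) = 1.889 g BOD₅·(g VSS·d)⁻¹.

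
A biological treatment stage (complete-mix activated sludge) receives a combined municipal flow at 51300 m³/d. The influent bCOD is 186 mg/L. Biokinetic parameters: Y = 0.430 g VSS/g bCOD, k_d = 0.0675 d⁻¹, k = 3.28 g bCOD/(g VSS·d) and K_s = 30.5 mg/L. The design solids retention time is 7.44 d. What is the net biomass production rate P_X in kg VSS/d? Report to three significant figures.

For a completely mixed reactor with recycle the Lawrence–McCarty relation gives S = K_s·(1 + k_d·θ_c) / [θ_c·(Y·k − k_d) − 1] = 30.5 × (1 + 0.0675 × 7.44) / [7.44 × (0.430 × 3.28 − 0.0675) − 1] = 45.82 / 8.991 = 5.096 mg/L.
Observed yield with endogenous decay: Y_obs = Y / (1 + k_d·θ_c) = 0.430 / (1 + 0.0675 × 7.44) = 0.430 / 1.502 = 0.2862 g VSS/g bCOD.
Q·(S₀ − S) = 51300 × (186 − 5.10) × 10⁻³ = 9280 kg/d removed.
Biomass produced: P_X = Y_obs·Q·ΔS = 0.2862 × 9280 ≈ 2656 kg VSS/d.

P_X ≈ 2660 kg VSS/d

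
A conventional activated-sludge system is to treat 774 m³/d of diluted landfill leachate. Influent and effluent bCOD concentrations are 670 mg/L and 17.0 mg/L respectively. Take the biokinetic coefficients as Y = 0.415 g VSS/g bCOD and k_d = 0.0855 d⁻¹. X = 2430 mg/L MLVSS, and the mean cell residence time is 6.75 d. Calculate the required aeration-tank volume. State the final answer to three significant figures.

Steady-state biomass mass balance: V·X·(1 + k_d·θ_c) = Y·Q·(S₀ − S)·θ_c, so V = 0.415 × 774 × (670 − 17.0) × 6.75 / [2430 × (1 + 0.0855 × 6.75)] = 1.42×10^6 / 3832 = 369.4 m³.

V ≈ 369 m³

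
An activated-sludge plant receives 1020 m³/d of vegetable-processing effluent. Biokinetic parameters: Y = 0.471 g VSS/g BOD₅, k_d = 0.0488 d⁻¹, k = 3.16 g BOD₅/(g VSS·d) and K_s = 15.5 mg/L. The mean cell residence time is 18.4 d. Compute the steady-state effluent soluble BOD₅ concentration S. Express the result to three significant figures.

S ≈ 1.15 mg/L

From the Monod/SRT balance for a CMAS, S = K_s·(1+k_d θ_c)/[θ_c·(Y k − k_d) − 1] = 15.5 × (1 + 0.0488 × 18.4) / [18.4 × (0.471 × 3.16 − 0.0488) − 1] = 29.42 / 25.49 = 1.154 mg/L.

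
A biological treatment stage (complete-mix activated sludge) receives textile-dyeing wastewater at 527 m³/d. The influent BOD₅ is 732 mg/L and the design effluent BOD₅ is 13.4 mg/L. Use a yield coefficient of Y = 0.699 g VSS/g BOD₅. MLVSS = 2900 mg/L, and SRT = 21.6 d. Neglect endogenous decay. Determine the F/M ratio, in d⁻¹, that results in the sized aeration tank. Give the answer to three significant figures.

With k_d = 0 the design equation reduces to V = Y Q (S₀−S) θ_c / X = 0.699 × 527 × (732 − 13.4) × 21.6 / 2900 = 1972 m³.
F/M = Q·S₀ / (V·X) = 527 × 732 / (1972 × 2900) = 0.06747 g BOD₅·(g VSS·d)⁻¹.

F/M ≈ 0.0675 d⁻¹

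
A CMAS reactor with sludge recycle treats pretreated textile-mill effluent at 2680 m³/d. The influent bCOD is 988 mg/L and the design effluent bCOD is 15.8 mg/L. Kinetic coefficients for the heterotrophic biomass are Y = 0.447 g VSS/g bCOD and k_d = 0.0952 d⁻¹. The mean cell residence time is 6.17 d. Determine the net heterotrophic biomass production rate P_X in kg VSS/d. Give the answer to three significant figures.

P_X ≈ 734 kg VSS/d

The observed yield is Y_obs = Y/(1 + k_d·θ_c) = 0.447 / (1 + 0.0952 × 6.17) = 0.447 / 1.587 = 0.2816 g VSS per g bCOD removed.
Q·(S₀ − S) = 2680 × (988 − 15.8) × 10⁻³ = 2605 kg/d removed.
Biomass produced: P_X = Y_obs·Q·ΔS = 0.2816 × 2605 ≈ 733.7 kg VSS/d.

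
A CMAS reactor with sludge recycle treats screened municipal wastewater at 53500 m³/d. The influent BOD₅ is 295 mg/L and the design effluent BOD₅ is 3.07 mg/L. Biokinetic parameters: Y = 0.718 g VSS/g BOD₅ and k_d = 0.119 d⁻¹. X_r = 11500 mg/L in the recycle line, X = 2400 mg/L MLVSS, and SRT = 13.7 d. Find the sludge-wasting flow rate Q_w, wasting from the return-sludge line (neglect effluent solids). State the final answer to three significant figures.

From the SRT design equation V = Y Q (S₀−S) θ_c / [X (1 + k_d θ_c)] = 0.718 × 53500 × (295 − 3.07) × 13.7 / [2400 × (1 + 0.119 × 13.7)] = 1.54×10^8 / 6313 = 24337 m³.
θ_c = V·X/(Q_w·X_r) when wasting from the recycle, so Q_w = V·X/(θ_c·X_r) = 24337 × 2400 / (13.7 × 11500) = 370.7 m³/d.

Q_w ≈ 371 m³/d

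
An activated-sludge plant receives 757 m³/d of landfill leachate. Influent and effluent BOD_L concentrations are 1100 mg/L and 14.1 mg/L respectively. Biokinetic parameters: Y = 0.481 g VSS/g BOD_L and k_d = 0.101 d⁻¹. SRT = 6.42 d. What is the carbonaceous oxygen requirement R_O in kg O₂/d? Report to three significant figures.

Observed yield with endogenous decay: Y_obs = Y / (1 + k_d·θ_c) = 0.481 / (1 + 0.101 × 6.42) = 0.481 / 1.648 = 0.2918 g VSS/g BOD_L.
Q·(S₀ − S) = 757 × (1100 − 14.1) × 10⁻³ = 822.0 kg/d removed.
Net sludge production P_X = 0.2918 × 822.0 = 239.9 kg VSS/d.
R_O = Q·ΔS − 1.42 P_X = 822.0 − 340.6 = 481.4 kg O₂/d.

R_O ≈ 481 kg O₂/d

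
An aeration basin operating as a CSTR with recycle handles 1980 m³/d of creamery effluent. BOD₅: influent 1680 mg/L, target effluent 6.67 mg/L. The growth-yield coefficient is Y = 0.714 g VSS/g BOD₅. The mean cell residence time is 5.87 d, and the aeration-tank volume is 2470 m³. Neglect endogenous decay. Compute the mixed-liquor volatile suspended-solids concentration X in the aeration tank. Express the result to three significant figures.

X = Y·Q·ΔS·θ_c / V = 0.714 × 1980 × (1680 − 6.67) × 5.87 / 2470 = 5622 mg/L.

X ≈ 5620 mg/L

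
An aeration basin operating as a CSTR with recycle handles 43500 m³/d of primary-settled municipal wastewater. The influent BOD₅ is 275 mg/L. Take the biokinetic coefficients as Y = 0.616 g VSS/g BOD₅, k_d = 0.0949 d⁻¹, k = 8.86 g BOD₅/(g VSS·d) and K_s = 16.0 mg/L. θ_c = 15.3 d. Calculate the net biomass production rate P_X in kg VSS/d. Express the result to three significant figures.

For a completely mixed reactor with recycle the Lawrence–McCarty relation gives S = K_s·(1 + k_d·θ_c) / [θ_c·(Y·k − k_d) − 1] = 16.0 × (1 + 0.0949 × 15.3) / [15.3 × (0.616 × 8.86 − 0.0949) − 1] = 39.23 / 81.05 = 0.4840 mg/L.
The observed yield is Y_obs = Y/(1 + k_d·θ_c) = 0.616 / (1 + 0.0949 × 15.3) = 0.616 / 2.452 = 0.2512 g VSS per g BOD₅ removed.
ΔS = 275 − 0.484 = 274.5 mg/L, so the substrate removal rate is 43500 × 274.5/1000 = 11941 kg BOD₅/d.
P_X = Y_obs · Q(S₀ − S) = 0.2512 × 11941 = 3000 kg VSS/d.

P_X ≈ 3000 kg VSS/d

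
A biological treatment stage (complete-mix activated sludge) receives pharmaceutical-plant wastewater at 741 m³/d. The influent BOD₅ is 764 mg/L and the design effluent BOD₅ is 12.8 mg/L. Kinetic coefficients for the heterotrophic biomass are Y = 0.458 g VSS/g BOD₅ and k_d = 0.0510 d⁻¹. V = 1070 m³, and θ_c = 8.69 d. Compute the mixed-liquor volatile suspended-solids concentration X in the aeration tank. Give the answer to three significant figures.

From V·X·(1 + k_d·θ_c) = Y·Q·(S₀ − S)·θ_c: X = 0.458 × 741 × (764 − 12.8) × 8.69 / [1070 × (1 + 0.0510 × 8.69)] = 1435 mg/L.

X ≈ 1430 mg/L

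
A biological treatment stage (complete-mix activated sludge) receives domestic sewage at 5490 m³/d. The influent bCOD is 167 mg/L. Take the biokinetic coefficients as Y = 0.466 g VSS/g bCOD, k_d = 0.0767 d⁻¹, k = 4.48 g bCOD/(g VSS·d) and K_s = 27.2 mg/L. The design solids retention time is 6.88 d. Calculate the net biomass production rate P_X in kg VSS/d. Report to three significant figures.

Effluent substrate depends only on kinetics and SRT: S = K_s(1 + k_d θ_c) / [θ_c(Yk − k_d) − 1] = 27.2 × (1 + 0.0767 × 6.88) / [6.88 × (0.466 × 4.48 − 0.0767) − 1] = 41.55 / 12.84 = 3.237 mg/L.
Y_obs = Y / (1 + k_d θ_c) = 0.466 / (1 + 0.0767 × 6.88) = 0.466 / 1.528 = 0.3050.
Substrate removed = Q·(S₀ − S) = 5490 m³/d × (167 − 3.24) g/m³ = 8.99×10^5 g/d = 899.0 kg/d.
Biomass produced: P_X = Y_obs·Q·ΔS = 0.3050 × 899.0 ≈ 274.2 kg VSS/d.

P_X ≈ 274 kg VSS/d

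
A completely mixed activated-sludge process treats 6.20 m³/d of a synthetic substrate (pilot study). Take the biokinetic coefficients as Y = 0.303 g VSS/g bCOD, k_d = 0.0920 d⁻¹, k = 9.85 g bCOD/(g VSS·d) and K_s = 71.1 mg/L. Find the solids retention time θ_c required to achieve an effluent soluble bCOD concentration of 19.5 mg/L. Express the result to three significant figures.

Specific growth rate at S = 19.5 mg/L: μ = YkS/(K_s+S) = 0.303·9.85·19.5/(71.1+19.5) = 0.6424 d⁻¹.
1/θ_c = 0.6424 − 0.0920 = 0.5504 d⁻¹, so θ_c = 1.817 d.

θ_c ≈ 1.82 d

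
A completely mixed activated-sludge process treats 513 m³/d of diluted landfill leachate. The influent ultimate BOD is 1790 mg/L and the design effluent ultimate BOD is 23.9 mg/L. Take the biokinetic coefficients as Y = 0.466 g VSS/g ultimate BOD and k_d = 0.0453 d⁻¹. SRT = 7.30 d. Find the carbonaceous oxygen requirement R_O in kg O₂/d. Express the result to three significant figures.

R_O ≈ 455 kg O₂/d

Observed yield with endogenous decay: Y_obs = Y / (1 + k_d·θ_c) = 0.466 / (1 + 0.0453 × 7.30) = 0.466 / 1.331 = 0.3502 g VSS/g ultimate BOD.
Q·(S₀ − S) = 513 × (1790 − 23.9) × 10⁻³ = 906.0 kg/d removed.
P_X = Y_obs·Q·(S₀ − S) = 0.3502 × 906.0 = 317.3 kg VSS/d.
R_O = Q·(S₀ − S) − 1.42·P_X = 906.0 − 1.42 × 317.3 = 455.5 kg O₂/d.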